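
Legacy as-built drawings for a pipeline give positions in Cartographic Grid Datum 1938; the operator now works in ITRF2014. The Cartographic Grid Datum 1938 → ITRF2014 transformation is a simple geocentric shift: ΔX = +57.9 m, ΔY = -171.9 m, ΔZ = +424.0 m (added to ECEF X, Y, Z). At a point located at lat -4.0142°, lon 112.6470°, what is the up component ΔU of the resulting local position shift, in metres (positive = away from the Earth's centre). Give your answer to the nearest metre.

ΔU = -210 m

The local up (radial) axis is (cos φ cos λ, cos φ sin λ, sin φ), giving ΔU = -22.240 − 158.256 − 29.682 = -210.18 m.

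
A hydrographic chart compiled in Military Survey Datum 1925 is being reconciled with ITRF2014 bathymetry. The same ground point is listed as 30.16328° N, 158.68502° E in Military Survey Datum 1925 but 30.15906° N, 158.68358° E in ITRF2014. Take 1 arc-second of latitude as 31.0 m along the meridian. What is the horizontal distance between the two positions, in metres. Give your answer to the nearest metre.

Δφ = 30.15906° − 30.16328° = -0.00422°; Δλ = 158.68358° − 158.68502° = -0.00144°.
1° of latitude = 3600 × 31.00 = 111600 m.
ΔN = Δφ × 111600 = -471.0 m; ΔE = Δλ × 111600 × cos(30.16328°) = -0.00144 × 111600 × 0.864597 = -138.9 m.
Distance = √(ΔE² + ΔN²) = √((-138.9)² + (-471.0)²) = 491.0 m.

491 m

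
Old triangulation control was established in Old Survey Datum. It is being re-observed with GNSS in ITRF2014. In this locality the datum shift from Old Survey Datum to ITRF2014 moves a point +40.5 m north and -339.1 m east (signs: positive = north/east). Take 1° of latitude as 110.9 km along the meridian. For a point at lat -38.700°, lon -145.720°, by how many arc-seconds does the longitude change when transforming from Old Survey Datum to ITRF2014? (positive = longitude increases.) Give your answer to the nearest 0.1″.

At latitude -38.700°, cos φ = 0.780430.
1° of longitude at this latitude = 110.9 × cos φ = 86.55 km, so Δλ = -339.1 / 86549.7 = -0.0039180° = -14.105″.

Δλ = -14.1″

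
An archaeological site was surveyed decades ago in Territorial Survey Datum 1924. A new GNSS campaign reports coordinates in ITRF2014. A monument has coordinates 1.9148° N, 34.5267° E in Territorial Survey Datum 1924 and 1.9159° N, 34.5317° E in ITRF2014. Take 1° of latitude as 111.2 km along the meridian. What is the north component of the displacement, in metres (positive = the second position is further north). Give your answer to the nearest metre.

ΔN = 122 m

Δφ = 1.9159° − 1.9148° = +0.0011°; Δλ = 34.5317° − 34.5267° = +0.0050°.
ΔN = Δφ × 111200 = 122.3 m; ΔE = Δλ × 111200 × cos(1.9148°) = +0.0050 × 111200 × 0.999442 = 555.7 m.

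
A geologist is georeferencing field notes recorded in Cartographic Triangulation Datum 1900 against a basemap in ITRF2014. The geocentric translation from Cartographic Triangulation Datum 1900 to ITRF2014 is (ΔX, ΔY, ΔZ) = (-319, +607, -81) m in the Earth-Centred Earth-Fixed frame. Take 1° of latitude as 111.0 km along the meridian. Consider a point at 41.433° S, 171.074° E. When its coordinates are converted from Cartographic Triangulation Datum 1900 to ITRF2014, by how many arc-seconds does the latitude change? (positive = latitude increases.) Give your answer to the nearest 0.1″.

sin φ = -0.661744, cos φ = 0.749730, sin λ = 0.155159, cos λ = -0.987890.
North component: ΔN = −sin φ cos λ·ΔX − sin φ sin λ·ΔY + cos φ·ΔZ = −(-0.661744)(-0.987890)(-319) − (-0.661744)(0.155159)(607) + (0.749730)(-81) = 210.14 m.
1° of latitude spans 111000 m, so Δφ = 210.14 / 111000 × 3600 = 6.815″.

Δφ = 6.8″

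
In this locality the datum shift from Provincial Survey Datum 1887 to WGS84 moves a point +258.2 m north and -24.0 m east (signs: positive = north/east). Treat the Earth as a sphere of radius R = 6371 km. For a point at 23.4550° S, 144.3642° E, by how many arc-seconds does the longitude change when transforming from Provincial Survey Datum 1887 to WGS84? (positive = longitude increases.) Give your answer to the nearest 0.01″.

At latitude -23.4550°, cos φ = 0.917373.
One radian of longitude at latitude φ spans R cos φ, so Δλ = ΔE / (R cos φ) = -24.0 / (6371000 × 0.917373) = -4.1064e-06 rad = -0.847″.

Δλ = -0.85″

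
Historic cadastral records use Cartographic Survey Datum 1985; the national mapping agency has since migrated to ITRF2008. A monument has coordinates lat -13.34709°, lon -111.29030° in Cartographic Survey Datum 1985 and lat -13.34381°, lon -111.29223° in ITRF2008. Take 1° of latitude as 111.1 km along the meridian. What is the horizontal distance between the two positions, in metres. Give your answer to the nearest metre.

420 m

Δφ = -13.34381° − -13.34709° = +0.00328°; Δλ = -111.29223° − -111.29030° = -0.00193°.
ΔN = Δφ × 111100 = 364.4 m; ΔE = Δλ × 111100 × cos(-13.34709°) = -0.00193 × 111100 × 0.972989 = -208.6 m.
Distance = √(ΔE² + ΔN²) = √((-208.6)² + 364.4²) = 419.9 m.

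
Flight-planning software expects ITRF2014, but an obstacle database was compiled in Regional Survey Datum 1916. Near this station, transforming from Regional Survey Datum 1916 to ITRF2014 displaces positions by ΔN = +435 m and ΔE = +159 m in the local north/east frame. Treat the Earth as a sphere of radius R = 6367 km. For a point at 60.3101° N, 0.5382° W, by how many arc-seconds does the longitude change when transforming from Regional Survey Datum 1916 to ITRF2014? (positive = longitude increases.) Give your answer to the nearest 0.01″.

Δλ = 10.40″

At latitude 60.3101°, cos φ = 0.495306.
One radian of longitude at latitude φ spans R cos φ, so Δλ = ΔE / (R cos φ) = 159.0 / (6367000 × 0.495306) = 5.0418e-05 rad = 10.400″.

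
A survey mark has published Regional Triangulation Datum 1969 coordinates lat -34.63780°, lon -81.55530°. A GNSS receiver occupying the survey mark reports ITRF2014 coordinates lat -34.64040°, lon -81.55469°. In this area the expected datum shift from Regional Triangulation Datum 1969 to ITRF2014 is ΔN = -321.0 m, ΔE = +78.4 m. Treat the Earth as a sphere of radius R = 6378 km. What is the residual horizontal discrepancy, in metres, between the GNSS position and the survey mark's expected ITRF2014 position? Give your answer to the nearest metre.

Observed coordinate differences: Δφ = -0.00260°, Δλ = +0.00061°.
Converting to metres (1° lat = 111317 m, cos φ = 0.822762): observed ΔN = -289.4 m, observed ΔE = 55.9 m.
Subtracting the expected shift leaves a residual of -289.4 − (-321.0) = 31.6 m north and 55.9 − (78.4) = -22.5 m east.
Residual distance = √(31.6² + (-22.5)²) = 38.8 m.

39 m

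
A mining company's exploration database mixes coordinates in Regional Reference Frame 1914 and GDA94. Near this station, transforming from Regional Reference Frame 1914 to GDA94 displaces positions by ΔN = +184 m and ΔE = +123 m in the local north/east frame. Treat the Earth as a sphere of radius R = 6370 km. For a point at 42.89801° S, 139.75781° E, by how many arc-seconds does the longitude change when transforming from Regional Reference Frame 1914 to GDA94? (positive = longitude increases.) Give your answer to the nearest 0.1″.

At latitude -42.89801°, cos φ = 0.732567.
One radian of longitude at latitude φ spans R cos φ, so Δλ = ΔE / (R cos φ) = 123.0 / (6370000 × 0.732567) = 2.6358e-05 rad = 5.437″.

Δλ = 5.4″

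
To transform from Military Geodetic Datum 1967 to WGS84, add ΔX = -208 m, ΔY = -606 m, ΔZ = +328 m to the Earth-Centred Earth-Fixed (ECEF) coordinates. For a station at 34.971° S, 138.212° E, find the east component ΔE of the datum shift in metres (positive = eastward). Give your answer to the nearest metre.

The local east axis at (φ, λ) is (−sin λ, cos λ, 0), so ΔE = −sin(138.212°)·(-208) + cos(138.212°)·(-606) = 590.45 m.

ΔE = 590 m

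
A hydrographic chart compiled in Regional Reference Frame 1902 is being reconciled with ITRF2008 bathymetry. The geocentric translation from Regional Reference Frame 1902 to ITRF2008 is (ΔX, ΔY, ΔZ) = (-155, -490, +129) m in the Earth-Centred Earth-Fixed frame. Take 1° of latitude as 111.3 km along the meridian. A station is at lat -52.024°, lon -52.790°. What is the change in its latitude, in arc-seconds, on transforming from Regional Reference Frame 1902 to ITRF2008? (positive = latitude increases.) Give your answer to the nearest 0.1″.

sin φ = -0.788269, cos φ = 0.615331, sin λ = -0.796424, cos λ = 0.604738.
North component: ΔN = −sin φ cos λ·ΔX − sin φ sin λ·ΔY + cos φ·ΔZ = −(-0.788269)(0.604738)(-155) − (-0.788269)(-0.796424)(-490) + (0.615331)(129) = 313.11 m.
1° of latitude spans 111300 m, so Δφ = 313.11 / 111300 × 3600 = 10.128″.

Δφ = 10.1″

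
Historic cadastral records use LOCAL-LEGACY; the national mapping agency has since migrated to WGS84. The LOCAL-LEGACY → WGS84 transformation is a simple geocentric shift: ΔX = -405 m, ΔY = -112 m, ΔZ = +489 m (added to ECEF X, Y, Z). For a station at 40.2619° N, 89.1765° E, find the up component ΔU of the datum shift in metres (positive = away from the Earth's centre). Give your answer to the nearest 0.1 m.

The local up (radial) axis is (cos φ cos λ, cos φ sin λ, sin φ), giving ΔU = -4.442 − 85.458 + 316.032 = 226.13 m.

ΔU = 226.1 m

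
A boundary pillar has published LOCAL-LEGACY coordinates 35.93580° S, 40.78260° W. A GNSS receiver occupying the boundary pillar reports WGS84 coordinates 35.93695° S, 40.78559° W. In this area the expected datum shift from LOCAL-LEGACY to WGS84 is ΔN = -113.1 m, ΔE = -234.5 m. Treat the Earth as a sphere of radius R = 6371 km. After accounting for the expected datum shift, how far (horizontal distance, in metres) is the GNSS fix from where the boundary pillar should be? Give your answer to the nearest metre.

Observed coordinate differences: Δφ = -0.00115°, Δλ = -0.00299°.
Converting to metres (1° lat = 111195 m, cos φ = 0.809675): observed ΔN = -127.9 m, observed ΔE = -269.2 m.
Subtracting the expected shift leaves a residual of -127.9 − (-113.1) = -14.8 m north and -269.2 − (-234.5) = -34.7 m east.
Residual distance = √((-14.8)² + (-34.7)²) = 37.7 m.

38 m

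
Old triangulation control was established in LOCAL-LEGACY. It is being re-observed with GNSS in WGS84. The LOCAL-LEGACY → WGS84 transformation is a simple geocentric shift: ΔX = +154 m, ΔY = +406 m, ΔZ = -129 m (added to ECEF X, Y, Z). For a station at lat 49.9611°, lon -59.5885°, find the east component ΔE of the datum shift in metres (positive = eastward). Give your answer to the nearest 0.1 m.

The local east axis at (φ, λ) is (−sin λ, cos λ, 0), so ΔE = −sin(-59.5885°)·154 + cos(-59.5885°)·406 = 338.33 m.

ΔE = 338.3 m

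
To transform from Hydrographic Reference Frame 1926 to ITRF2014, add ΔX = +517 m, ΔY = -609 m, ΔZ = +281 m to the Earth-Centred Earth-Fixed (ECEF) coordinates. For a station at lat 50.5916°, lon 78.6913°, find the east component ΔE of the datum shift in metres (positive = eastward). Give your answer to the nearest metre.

ΔE = -626 m

The local east axis at (φ, λ) is (−sin λ, cos λ, 0), so ΔE = −sin(78.6913°)·517 + cos(78.6913°)·(-609) = -626.38 m.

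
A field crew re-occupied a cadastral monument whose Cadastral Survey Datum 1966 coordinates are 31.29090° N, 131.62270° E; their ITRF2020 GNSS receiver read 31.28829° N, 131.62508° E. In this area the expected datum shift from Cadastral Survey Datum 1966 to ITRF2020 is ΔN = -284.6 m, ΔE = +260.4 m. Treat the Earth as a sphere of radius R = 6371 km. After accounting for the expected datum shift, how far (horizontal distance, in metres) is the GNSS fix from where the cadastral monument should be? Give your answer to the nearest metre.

35 m

Observed coordinate differences: Δφ = -0.00261°, Δλ = +0.00238°.
Converting to metres (1° lat = 111195 m, cos φ = 0.854541): observed ΔN = -290.2 m, observed ΔE = 226.1 m.
Subtracting the expected shift leaves a residual of -290.2 − (-284.6) = -5.6 m north and 226.1 − (260.4) = -34.3 m east.
Residual distance = √((-5.6)² + (-34.3)²) = 34.7 m.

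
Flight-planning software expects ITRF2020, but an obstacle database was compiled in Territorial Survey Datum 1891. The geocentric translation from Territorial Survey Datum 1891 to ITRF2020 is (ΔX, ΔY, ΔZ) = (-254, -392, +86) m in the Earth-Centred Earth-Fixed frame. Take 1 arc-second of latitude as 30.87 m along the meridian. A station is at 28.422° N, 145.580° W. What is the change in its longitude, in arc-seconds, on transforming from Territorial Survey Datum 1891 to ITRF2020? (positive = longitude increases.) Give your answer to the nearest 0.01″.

sin φ = 0.475962, cos φ = 0.879466, sin λ = -0.565255, cos λ = -0.824916.
East component: ΔE = −sin λ·ΔX + cos λ·ΔY = −(-0.565255)(-254) + (-0.824916)(-392) = 179.79 m.
1° of latitude spans 3600 × 30.87 = 111132 m; at latitude φ, 1° of longitude spans that × cos φ = 97736.8 m, so Δλ = 179.79 / 97736.8 × 3600 = 6.622″.

Δλ = 6.62″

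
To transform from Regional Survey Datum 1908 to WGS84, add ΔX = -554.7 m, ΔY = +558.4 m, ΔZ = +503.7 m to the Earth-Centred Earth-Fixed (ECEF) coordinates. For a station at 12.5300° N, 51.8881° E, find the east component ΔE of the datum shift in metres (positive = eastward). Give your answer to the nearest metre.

At φ = 12.5300°, λ = 51.8881°: sin φ = 0.216951, cos φ = 0.976183, sin λ = 0.786807, cos λ = 0.617199.
ΔE = −sin λ·ΔX + cos λ·ΔY = −(0.786807)·(-554.7) + (0.617199)·(558.4) = 781.09 m.

ΔE = 781 m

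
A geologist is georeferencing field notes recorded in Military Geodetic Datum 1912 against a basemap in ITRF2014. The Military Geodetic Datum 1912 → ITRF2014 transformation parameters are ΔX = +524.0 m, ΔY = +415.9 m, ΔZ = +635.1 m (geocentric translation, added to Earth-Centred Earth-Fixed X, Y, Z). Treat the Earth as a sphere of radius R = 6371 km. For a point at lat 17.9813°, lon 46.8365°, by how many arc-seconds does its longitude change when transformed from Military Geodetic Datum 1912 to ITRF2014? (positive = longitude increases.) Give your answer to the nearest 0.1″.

sin φ = 0.308707, cos φ = 0.951157, sin λ = 0.729405, cos λ = 0.684083.
East component: ΔE = −sin λ·ΔX + cos λ·ΔY = −(0.729405)(524.0) + (0.684083)(415.9) = -97.70 m.
1° of latitude spans πR/180 = 111195 m; at latitude φ, 1° of longitude spans that × cos φ = 105763.9 m, so Δλ = -97.70 / 105763.9 × 3600 = -3.325″.

Δλ = -3.3″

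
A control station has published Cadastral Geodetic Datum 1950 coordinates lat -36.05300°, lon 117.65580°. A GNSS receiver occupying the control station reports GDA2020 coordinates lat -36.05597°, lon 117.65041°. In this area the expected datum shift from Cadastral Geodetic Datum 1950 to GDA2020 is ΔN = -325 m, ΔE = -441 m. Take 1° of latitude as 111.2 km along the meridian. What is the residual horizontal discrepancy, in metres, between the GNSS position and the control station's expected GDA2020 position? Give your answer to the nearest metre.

44 m

Observed coordinate differences: Δφ = -0.00297°, Δλ = -0.00539°.
Converting to metres (1° lat = 111200 m, cos φ = 0.808473): observed ΔN = -330.3 m, observed ΔE = -484.6 m.
Subtracting the expected shift leaves a residual of -330.3 − (-325) = -5.3 m north and -484.6 − (-441) = -43.6 m east.
Residual distance = √((-5.3)² + (-43.6)²) = 43.9 m.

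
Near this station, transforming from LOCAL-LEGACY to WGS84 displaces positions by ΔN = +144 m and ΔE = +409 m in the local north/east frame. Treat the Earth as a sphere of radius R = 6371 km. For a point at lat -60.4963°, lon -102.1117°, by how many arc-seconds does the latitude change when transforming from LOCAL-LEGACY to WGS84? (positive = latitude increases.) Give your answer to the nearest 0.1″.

On a sphere of radius R, 1 rad of latitude = R, so Δφ = ΔN / R = 144.0 / 6371000 = 2.2602e-05 rad = 4.662″.

Δφ = 4.7″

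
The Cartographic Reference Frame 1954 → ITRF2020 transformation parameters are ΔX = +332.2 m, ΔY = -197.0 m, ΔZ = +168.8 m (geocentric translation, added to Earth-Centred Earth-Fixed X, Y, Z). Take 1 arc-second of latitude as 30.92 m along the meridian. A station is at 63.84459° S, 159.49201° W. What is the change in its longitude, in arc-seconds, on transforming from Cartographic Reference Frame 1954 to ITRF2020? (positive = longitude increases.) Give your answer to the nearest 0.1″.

Δλ = 22.1″

sin φ = -0.897602, cos φ = 0.440807, sin λ = -0.350338, cos λ = -0.936623.
East component: ΔE = −sin λ·ΔX + cos λ·ΔY = −(-0.350338)(332.2) + (-0.936623)(-197.0) = 300.90 m.
1° of latitude spans 3600 × 30.92 = 111312 m; at latitude φ, 1° of longitude spans that × cos φ = 49067.2 m, so Δλ = 300.90 / 49067.2 × 3600 = 22.076″.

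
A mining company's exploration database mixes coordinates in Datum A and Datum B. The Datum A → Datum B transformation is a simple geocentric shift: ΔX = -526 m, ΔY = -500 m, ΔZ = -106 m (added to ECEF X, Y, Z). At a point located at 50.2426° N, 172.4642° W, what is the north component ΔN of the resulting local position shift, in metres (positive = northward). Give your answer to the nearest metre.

ΔN = -519 m

The local north axis is (−sin φ cos λ, −sin φ sin λ, cos φ), giving ΔN = -400.875 − 50.410 − 67.791 = -519.08 m.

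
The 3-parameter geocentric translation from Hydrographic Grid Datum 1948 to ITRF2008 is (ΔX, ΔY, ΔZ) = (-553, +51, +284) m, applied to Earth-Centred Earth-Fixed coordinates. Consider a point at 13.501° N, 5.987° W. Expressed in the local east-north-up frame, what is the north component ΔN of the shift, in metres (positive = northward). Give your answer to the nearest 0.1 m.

The local north axis is (−sin φ cos λ, −sin φ sin λ, cos φ), giving ΔN = 128.400 + 1.242 + 276.152 = 405.79 m.

ΔN = 405.8 m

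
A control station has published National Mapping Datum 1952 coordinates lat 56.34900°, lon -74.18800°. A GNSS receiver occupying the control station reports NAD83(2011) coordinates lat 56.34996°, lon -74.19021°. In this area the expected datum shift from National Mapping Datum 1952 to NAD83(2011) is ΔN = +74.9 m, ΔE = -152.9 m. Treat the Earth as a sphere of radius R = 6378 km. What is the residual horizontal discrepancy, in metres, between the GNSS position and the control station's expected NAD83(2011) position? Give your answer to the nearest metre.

Observed coordinate differences: Δφ = +0.00096°, Δλ = -0.00221°.
Converting to metres (1° lat = 111317 m, cos φ = 0.554133): observed ΔN = 106.9 m, observed ΔE = -136.3 m.
Subtracting the expected shift leaves a residual of 106.9 − (74.9) = 32.0 m north and -136.3 − (-152.9) = 16.6 m east.
Residual distance = √(32.0² + 16.6²) = 36.0 m.

36 m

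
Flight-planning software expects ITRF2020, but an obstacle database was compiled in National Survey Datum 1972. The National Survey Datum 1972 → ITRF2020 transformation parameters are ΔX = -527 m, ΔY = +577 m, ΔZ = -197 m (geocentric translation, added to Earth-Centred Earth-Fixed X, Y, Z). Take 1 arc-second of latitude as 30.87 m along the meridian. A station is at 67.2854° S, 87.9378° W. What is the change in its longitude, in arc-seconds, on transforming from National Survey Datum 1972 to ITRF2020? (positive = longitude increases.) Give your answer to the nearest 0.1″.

Δλ = -42.4″

sin φ = -0.922440, cos φ = 0.386141, sin λ = -0.999352, cos λ = 0.035984.
East component: ΔE = −sin λ·ΔX + cos λ·ΔY = −(-0.999352)(-527) + (0.035984)(577) = -505.90 m.
1° of latitude spans 3600 × 30.87 = 111132 m; at latitude φ, 1° of longitude spans that × cos φ = 42912.6 m, so Δλ = -505.90 / 42912.6 × 3600 = -42.440″.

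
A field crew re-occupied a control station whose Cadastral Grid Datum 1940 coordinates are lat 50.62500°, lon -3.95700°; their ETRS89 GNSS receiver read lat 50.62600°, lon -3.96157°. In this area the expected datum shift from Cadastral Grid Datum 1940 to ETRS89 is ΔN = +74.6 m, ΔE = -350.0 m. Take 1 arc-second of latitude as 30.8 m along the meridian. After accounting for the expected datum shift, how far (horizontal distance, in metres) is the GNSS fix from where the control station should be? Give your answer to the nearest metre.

46 m

Observed coordinate differences: Δφ = +0.00100°, Δλ = -0.00457°.
Converting to metres (1° lat = 110880 m, cos φ = 0.634393): observed ΔN = 110.9 m, observed ΔE = -321.5 m.
Subtracting the expected shift leaves a residual of 110.9 − (74.6) = 36.3 m north and -321.5 − (-350.0) = 28.5 m east.
Residual distance = √(36.3² + 28.5²) = 46.2 m.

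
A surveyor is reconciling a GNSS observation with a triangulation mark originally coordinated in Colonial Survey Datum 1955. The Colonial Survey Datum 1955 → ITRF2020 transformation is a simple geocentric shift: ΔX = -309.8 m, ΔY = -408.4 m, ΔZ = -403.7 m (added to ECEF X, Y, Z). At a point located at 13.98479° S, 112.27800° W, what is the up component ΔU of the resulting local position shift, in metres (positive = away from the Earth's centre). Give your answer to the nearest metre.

At φ = -13.98479°, λ = -112.27800°: sin φ = -0.241664, cos φ = 0.970360, sin λ = -0.925355, cos λ = -0.379101.
ΔU = cos φ cos λ·ΔX + cos φ sin λ·ΔY + sin φ·ΔZ = (0.970360)(-0.379101)(-309.8) + (0.970360)(-0.925355)(-408.4) + (-0.241664)(-403.7) = 578.24 m.

ΔU = 578 m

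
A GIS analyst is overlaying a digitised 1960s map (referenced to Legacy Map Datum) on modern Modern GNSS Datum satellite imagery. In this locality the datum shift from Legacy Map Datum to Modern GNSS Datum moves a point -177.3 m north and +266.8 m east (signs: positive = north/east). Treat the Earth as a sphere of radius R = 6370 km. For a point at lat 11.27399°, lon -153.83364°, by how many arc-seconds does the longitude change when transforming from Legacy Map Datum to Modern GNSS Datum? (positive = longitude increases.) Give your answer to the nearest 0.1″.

At latitude 11.27399°, cos φ = 0.980704.
One radian of longitude at latitude φ spans R cos φ, so Δλ = ΔE / (R cos φ) = 266.8 / (6370000 × 0.980704) = 4.2708e-05 rad = 8.809″.

Δλ = 8.8″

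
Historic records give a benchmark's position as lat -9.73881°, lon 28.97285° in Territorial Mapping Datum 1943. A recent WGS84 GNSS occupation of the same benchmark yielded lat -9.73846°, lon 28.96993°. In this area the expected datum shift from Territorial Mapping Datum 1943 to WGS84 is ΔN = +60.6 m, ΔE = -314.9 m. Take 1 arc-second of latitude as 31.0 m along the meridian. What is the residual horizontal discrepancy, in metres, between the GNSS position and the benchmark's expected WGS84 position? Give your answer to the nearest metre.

22 m

Observed coordinate differences: Δφ = +0.00035°, Δλ = -0.00292°.
Converting to metres (1° lat = 111600 m, cos φ = 0.985589): observed ΔN = 39.1 m, observed ΔE = -321.2 m.
Subtracting the expected shift leaves a residual of 39.1 − (60.6) = -21.5 m north and -321.2 − (-314.9) = -6.3 m east.
Residual distance = √((-21.5)² + (-6.3)²) = 22.4 m.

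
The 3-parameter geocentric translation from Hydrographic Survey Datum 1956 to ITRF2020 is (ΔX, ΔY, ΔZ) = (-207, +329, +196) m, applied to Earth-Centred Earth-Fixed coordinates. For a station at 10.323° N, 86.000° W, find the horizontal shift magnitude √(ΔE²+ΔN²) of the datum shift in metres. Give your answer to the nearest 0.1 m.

The local east axis at (φ, λ) is (−sin λ, cos λ, 0), so ΔE = −sin(-86.000°)·(-207) + cos(-86.000°)·329 = -183.55 m.
The local north axis is (−sin φ cos λ, −sin φ sin λ, cos φ), giving ΔN = 2.588 + 58.812 + 192.827 = 254.23 m.
Horizontal magnitude = √(ΔE² + ΔN²) = √((-183.55)² + 254.23²) = 313.56 m.

313.6 m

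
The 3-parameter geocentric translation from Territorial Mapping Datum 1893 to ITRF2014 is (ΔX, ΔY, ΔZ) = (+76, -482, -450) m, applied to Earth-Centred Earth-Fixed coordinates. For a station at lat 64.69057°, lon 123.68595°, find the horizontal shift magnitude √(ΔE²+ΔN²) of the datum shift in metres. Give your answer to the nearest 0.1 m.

291.6 m

The local east axis at (φ, λ) is (−sin λ, cos λ, 0), so ΔE = −sin(123.68595°)·76 + cos(123.68595°)·(-482) = 204.10 m.
The local north axis is (−sin φ cos λ, −sin φ sin λ, cos φ), giving ΔN = 38.107 + 362.570 − 192.378 = 208.30 m.
Horizontal magnitude = √(ΔE² + ΔN²) = √(204.10² + 208.30²) = 291.62 m.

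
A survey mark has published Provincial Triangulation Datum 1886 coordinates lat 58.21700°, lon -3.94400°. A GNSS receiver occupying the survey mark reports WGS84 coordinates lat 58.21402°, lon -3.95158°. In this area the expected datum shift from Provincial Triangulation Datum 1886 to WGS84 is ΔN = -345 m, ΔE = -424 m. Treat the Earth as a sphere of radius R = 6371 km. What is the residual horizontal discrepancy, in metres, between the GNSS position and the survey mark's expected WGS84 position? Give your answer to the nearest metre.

Observed coordinate differences: Δφ = -0.00298°, Δλ = -0.00758°.
Converting to metres (1° lat = 111195 m, cos φ = 0.526704): observed ΔN = -331.4 m, observed ΔE = -443.9 m.
Subtracting the expected shift leaves a residual of -331.4 − (-345) = 13.6 m north and -443.9 − (-424) = -19.9 m east.
Residual distance = √(13.6² + (-19.9)²) = 24.2 m.

24 m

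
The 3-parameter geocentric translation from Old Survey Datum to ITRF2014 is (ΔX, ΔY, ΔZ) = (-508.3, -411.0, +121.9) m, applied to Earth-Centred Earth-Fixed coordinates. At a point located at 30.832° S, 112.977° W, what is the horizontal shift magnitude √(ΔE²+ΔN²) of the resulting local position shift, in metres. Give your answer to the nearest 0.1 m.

504.8 m

The local east axis at (φ, λ) is (−sin λ, cos λ, 0), so ΔE = −sin(-112.977°)·(-508.3) + cos(-112.977°)·(-411.0) = -307.53 m.
The local north axis is (−sin φ cos λ, −sin φ sin λ, cos φ), giving ΔN = 101.695 + 193.934 + 104.672 = 400.30 m.
Horizontal magnitude = √(ΔE² + ΔN²) = √((-307.53)² + 400.30²) = 504.80 m.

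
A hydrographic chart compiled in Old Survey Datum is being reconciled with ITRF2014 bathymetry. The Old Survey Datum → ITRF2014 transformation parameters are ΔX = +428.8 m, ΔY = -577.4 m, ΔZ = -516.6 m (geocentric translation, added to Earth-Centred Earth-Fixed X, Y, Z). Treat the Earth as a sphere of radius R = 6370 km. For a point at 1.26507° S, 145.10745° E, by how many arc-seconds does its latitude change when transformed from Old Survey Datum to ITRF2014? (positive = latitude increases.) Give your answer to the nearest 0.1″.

sin φ = -0.022078, cos φ = 0.999756, sin λ = 0.572039, cos λ = -0.820226.
North component: ΔN = −sin φ cos λ·ΔX − sin φ sin λ·ΔY + cos φ·ΔZ = −(-0.022078)(-0.820226)(428.8) − (-0.022078)(0.572039)(-577.4) + (0.999756)(-516.6) = -531.53 m.
1° of latitude spans πR/180 = 111177 m, so Δφ = -531.53 / 111177 × 3600 = -17.211″.

Δφ = -17.2″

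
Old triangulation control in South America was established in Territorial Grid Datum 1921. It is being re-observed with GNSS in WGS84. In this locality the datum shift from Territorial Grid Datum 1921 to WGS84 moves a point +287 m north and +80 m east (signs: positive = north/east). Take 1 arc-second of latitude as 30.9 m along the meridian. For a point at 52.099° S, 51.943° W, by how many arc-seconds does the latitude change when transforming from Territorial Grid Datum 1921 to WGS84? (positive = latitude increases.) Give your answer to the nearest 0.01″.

1″ of latitude = 30.90 m, so Δφ = 287.0 / 30.90 = 9.288″.

Δφ = 9.29″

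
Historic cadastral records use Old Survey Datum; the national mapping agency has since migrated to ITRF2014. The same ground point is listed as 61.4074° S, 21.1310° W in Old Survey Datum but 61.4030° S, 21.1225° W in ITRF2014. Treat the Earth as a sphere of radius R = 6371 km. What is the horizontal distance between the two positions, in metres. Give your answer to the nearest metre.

666 m

Δφ = -61.4030° − -61.4074° = +0.0044°; Δλ = -21.1225° − -21.1310° = +0.0085°.
1° along a meridian = πR/180 = 111195 m.
ΔN = Δφ × 111195 = 489.3 m; ΔE = Δλ × 111195 × cos(-61.4074°) = +0.0085 × 111195 × 0.478578 = 452.3 m.
Distance = √(ΔE² + ΔN²) = √(452.3² + 489.3²) = 666.3 m.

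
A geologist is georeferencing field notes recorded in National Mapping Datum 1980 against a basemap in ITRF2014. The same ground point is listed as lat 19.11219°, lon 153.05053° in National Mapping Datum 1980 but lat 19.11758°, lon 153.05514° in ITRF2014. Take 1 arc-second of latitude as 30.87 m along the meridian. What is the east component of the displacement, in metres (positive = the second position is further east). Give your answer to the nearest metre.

Δφ = 19.11758° − 19.11219° = +0.00539°; Δλ = 153.05514° − 153.05053° = +0.00461°.
1° of latitude = 3600 × 30.87 = 111132 m.
ΔN = Δφ × 111132 = 599.0 m; ΔE = Δλ × 111132 × cos(19.11219°) = +0.00461 × 111132 × 0.944879 = 484.1 m.

ΔE = 484 m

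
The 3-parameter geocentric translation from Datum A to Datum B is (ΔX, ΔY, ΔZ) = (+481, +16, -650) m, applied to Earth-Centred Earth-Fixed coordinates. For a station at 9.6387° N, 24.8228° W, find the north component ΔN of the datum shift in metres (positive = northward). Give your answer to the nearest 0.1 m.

ΔN = -712.8 m

The local north axis is (−sin φ cos λ, −sin φ sin λ, cos φ), giving ΔN = -73.095 + 1.125 − 640.824 = -712.79 m.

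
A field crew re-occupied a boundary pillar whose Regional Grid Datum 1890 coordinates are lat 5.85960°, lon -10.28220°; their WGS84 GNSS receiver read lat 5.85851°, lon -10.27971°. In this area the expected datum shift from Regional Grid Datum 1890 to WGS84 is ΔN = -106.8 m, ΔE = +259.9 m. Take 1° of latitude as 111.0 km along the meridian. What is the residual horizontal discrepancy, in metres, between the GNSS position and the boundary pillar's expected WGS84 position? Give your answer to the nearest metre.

Observed coordinate differences: Δφ = -0.00109°, Δλ = +0.00249°.
Converting to metres (1° lat = 111000 m, cos φ = 0.994775): observed ΔN = -121.0 m, observed ΔE = 274.9 m.
Subtracting the expected shift leaves a residual of -121.0 − (-106.8) = -14.2 m north and 274.9 − (259.9) = 15.0 m east.
Residual distance = √((-14.2)² + 15.0²) = 20.7 m.

21 m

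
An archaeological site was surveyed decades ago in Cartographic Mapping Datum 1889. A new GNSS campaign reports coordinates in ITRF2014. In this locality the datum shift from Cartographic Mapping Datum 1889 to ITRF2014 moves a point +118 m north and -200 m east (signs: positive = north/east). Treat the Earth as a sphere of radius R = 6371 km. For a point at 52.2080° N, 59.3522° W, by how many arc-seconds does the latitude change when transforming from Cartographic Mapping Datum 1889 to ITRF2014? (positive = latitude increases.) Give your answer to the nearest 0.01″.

Δφ = 3.82″

On a sphere of radius R, 1 rad of latitude = R, so Δφ = ΔN / R = 118.0 / 6371000 = 1.8521e-05 rad = 3.820″.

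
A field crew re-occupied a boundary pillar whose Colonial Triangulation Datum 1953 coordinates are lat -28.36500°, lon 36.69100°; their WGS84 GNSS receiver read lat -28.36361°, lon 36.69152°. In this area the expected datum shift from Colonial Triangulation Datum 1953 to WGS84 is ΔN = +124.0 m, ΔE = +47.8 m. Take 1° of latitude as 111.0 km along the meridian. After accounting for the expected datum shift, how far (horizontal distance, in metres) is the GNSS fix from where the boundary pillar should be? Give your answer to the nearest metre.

Observed coordinate differences: Δφ = +0.00139°, Δλ = +0.00052°.
Converting to metres (1° lat = 111000 m, cos φ = 0.879939): observed ΔN = 154.3 m, observed ΔE = 50.8 m.
Subtracting the expected shift leaves a residual of 154.3 − (124.0) = 30.3 m north and 50.8 − (47.8) = 3.0 m east.
Residual distance = √(30.3² + 3.0²) = 30.4 m.

30 m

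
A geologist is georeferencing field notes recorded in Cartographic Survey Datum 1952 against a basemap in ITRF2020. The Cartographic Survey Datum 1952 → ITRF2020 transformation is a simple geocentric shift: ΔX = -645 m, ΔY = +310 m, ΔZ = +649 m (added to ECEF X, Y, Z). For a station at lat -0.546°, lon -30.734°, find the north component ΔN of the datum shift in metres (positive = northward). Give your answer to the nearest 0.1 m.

The local north axis is (−sin φ cos λ, −sin φ sin λ, cos φ), giving ΔN = -5.283 − 1.510 + 648.971 = 642.18 m.

ΔN = 642.2 m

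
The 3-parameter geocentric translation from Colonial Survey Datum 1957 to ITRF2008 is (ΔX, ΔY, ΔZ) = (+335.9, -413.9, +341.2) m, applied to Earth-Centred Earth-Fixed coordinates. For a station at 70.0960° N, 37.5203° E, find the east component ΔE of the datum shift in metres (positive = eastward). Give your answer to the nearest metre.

At φ = 70.0960°, λ = 37.5203°: sin φ = 0.940264, cos φ = 0.340445, sin λ = 0.609042, cos λ = 0.793138.
ΔE = −sin λ·ΔX + cos λ·ΔY = −(0.609042)·(335.9) + (0.793138)·(-413.9) = -532.86 m.

ΔE = -533 m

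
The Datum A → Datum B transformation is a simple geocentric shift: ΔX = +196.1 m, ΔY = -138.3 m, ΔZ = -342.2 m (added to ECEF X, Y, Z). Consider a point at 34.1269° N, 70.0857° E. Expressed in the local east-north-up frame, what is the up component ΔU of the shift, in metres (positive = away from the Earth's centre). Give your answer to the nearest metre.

The local up (radial) axis is (cos φ cos λ, cos φ sin λ, sin φ), giving ΔU = 55.292 − 107.639 − 191.984 = -244.33 m.

ΔU = -244 m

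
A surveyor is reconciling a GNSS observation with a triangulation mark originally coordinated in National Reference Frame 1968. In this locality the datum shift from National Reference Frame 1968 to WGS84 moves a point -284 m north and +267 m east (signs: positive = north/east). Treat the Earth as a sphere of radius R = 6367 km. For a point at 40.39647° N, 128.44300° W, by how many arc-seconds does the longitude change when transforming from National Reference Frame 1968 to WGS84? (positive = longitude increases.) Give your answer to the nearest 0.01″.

Δλ = 11.36″

At latitude 40.39647°, cos φ = 0.761578.
One radian of longitude at latitude φ spans R cos φ, so Δλ = ΔE / (R cos φ) = 267.0 / (6367000 × 0.761578) = 5.5063e-05 rad = 11.358″.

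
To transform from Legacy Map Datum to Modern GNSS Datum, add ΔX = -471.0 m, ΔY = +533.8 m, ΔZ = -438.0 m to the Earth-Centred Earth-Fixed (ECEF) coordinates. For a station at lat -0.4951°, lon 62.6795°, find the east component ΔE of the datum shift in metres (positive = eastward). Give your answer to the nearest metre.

ΔE = 663 m

The local east axis at (φ, λ) is (−sin λ, cos λ, 0), so ΔE = −sin(62.6795°)·(-471.0) + cos(62.6795°)·533.8 = 663.46 m.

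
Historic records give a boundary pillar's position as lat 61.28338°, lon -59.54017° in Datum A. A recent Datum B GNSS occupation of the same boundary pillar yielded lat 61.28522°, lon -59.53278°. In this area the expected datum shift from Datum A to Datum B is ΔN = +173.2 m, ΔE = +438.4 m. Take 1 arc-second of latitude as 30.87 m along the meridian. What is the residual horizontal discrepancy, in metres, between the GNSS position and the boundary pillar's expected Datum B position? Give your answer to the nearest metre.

Observed coordinate differences: Δφ = +0.00184°, Δλ = +0.00739°.
Converting to metres (1° lat = 111132 m, cos φ = 0.480478): observed ΔN = 204.5 m, observed ΔE = 394.6 m.
Subtracting the expected shift leaves a residual of 204.5 − (173.2) = 31.3 m north and 394.6 − (438.4) = -43.8 m east.
Residual distance = √(31.3² + (-43.8)²) = 53.8 m.

54 m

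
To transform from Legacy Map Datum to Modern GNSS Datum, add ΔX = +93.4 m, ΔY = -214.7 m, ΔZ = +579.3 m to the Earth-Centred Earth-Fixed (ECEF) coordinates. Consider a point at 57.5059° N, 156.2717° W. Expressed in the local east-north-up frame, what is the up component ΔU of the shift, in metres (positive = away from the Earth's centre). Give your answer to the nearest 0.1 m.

ΔU = 489.1 m

At φ = 57.5059°, λ = -156.2717°: sin φ = 0.843447, cos φ = 0.537213, sin λ = -0.402400, cos λ = -0.915464.
ΔU = cos φ cos λ·ΔX + cos φ sin λ·ΔY + sin φ·ΔZ = (0.537213)(-0.915464)(93.4) + (0.537213)(-0.402400)(-214.7) + (0.843447)(579.3) = 489.09 m.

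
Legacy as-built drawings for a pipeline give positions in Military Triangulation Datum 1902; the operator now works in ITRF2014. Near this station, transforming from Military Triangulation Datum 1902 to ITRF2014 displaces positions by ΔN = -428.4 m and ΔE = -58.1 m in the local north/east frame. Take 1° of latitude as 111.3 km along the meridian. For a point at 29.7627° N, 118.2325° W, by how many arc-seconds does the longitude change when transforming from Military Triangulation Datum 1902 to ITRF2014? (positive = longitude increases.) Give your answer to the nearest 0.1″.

At latitude 29.7627°, cos φ = 0.868089.
1° of longitude at this latitude = 111.3 × cos φ = 96.62 km, so Δλ = -58.1 / 96618.3 = -0.0006013° = -2.165″.

Δλ = -2.2″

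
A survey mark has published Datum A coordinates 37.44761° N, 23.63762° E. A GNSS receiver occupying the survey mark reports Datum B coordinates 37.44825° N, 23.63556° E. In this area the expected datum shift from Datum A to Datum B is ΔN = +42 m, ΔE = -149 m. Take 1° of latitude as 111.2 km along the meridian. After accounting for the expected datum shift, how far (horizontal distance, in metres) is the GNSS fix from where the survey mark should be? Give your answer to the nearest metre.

44 m

Observed coordinate differences: Δφ = +0.00064°, Δλ = -0.00206°.
Converting to metres (1° lat = 111200 m, cos φ = 0.793910): observed ΔN = 71.2 m, observed ΔE = -181.9 m.
Subtracting the expected shift leaves a residual of 71.2 − (42) = 29.2 m north and -181.9 − (-149) = -32.9 m east.
Residual distance = √(29.2² + (-32.9)²) = 43.9 m.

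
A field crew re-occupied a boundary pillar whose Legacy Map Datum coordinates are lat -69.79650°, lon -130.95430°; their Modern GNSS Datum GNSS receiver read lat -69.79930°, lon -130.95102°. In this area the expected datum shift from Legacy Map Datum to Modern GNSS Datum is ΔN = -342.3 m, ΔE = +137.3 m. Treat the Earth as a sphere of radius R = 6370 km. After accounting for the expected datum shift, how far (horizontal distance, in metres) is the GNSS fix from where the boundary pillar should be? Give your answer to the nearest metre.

Observed coordinate differences: Δφ = -0.00280°, Δλ = +0.00328°.
Converting to metres (1° lat = 111177 m, cos φ = 0.345356): observed ΔN = -311.3 m, observed ΔE = 125.9 m.
Subtracting the expected shift leaves a residual of -311.3 − (-342.3) = 31.0 m north and 125.9 − (137.3) = -11.4 m east.
Residual distance = √(31.0² + (-11.4)²) = 33.0 m.

33 m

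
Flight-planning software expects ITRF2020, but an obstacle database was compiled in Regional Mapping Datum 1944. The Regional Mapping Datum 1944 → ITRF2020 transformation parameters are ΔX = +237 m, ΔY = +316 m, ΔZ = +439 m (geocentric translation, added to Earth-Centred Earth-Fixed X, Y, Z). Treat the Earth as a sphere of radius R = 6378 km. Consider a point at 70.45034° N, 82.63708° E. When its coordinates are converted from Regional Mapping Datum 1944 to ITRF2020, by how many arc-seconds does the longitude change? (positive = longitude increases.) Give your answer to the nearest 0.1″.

sin φ = 0.942352, cos φ = 0.334624, sin λ = 0.991754, cos λ = 0.128154.
East component: ΔE = −sin λ·ΔX + cos λ·ΔY = −(0.991754)(237) + (0.128154)(316) = -194.55 m.
1° of latitude spans πR/180 = 111317 m; at latitude φ, 1° of longitude spans that × cos φ = 37249.3 m, so Δλ = -194.55 / 37249.3 × 3600 = -18.802″.

Δλ = -18.8″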